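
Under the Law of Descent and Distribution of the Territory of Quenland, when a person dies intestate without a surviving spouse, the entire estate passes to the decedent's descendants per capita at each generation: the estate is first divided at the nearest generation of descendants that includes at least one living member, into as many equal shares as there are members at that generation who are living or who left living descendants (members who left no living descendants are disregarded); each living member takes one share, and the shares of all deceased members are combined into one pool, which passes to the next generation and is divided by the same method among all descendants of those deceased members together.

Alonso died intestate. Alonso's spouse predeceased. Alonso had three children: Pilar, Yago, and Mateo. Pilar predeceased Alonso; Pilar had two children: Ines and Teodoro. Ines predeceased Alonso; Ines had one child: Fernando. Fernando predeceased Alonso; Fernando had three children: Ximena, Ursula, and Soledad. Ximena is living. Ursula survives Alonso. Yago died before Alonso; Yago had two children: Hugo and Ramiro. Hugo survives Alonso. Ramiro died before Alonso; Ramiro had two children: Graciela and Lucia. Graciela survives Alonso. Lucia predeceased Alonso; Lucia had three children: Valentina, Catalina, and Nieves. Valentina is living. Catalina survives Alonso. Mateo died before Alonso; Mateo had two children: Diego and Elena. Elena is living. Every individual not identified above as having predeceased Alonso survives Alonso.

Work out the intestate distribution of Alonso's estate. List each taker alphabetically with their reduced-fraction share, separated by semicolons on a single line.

There is no surviving spouse, so the entire estate passes to Alonso's descendants per capita at each generation.
No one at generation 1 (Pilar, Yago, Mateo) is living; moving to the next generation.
At generation 2 (Ines, Teodoro, Hugo, Ramiro, Diego, Elena) there are 6 shares of (1)/6 = 1/6 each.
Living: Teodoro, Hugo, Diego, and Elena — each takes 1/6.
Deceased: Ines and Ramiro. Their combined 1/3 is pooled and carried to generation 3.
At generation 3 (Fernando, Graciela, Lucia) there are 3 shares of (1/3)/3 = 1/9 each.
Living: Graciela — each takes 1/9.
Deceased: Fernando and Lucia. Their combined 2/9 is pooled and carried to generation 4.
At generation 4 (Ximena, Ursula, Soledad, Valentina, Catalina, Nieves) there are 6 shares of (2/9)/6 = 1/27 each.
Living: Ximena, Ursula, Soledad, Valentina, Catalina, and Nieves — each takes 1/27.

Catalina 1/27; Diego 1/6; Elena 1/6; Graciela 1/9; Hugo 1/6; Nieves 1/27; Soledad 1/27; Teodoro 1/6; Ursula 1/27; Valentina 1/27; Ximena 1/27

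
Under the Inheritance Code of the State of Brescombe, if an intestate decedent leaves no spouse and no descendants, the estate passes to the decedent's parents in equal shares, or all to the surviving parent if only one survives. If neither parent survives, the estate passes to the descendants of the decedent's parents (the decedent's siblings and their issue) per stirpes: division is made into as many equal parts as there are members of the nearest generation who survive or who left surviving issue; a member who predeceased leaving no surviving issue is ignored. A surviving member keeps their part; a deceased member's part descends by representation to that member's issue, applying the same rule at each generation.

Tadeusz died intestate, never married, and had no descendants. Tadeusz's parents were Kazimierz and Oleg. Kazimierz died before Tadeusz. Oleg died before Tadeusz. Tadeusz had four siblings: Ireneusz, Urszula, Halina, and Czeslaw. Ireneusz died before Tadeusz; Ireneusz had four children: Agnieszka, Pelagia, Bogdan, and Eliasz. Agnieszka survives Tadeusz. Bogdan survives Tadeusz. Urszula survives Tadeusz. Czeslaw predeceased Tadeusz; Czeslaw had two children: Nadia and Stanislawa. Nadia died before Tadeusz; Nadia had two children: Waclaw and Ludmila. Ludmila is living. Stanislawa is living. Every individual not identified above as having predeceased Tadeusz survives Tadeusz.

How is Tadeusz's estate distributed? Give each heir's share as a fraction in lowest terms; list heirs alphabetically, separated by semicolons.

Agnieszka 1/16; Bogdan 1/16; Eliasz 1/16; Halina 1/4; Ludmila 1/16; Pelagia 1/16; Stanislawa 1/8; Urszula 1/4; Waclaw 1/16

Neither parent survives and there are no descendants, so the estate passes to Tadeusz's siblings and their issue per stirpes.
The estate is divided into 4 equal shares of 1/4 among Ireneusz, Urszula, Halina, Czeslaw.
Ireneusz predeceased; the 1/4 allotted to Ireneusz's branch passes to Ireneusz's issue by representation.
The 1/4 is divided into 4 equal shares of 1/16 among Agnieszka, Pelagia, Bogdan, Eliasz.
Agnieszka is living and takes 1/16.
Pelagia is living and takes 1/16.
Bogdan is living and takes 1/16.
Eliasz is living and takes 1/16.
Urszula is living and takes 1/4.
Halina is living and takes 1/4.
Czeslaw predeceased; the 1/4 allotted to Czeslaw's branch passes to Czeslaw's issue by representation.
The 1/4 is divided into 2 equal shares of 1/8 among Nadia, Stanislawa.
Nadia predeceased; the 1/8 allotted to Nadia's branch passes to Nadia's issue by representation.
The 1/8 is divided into 2 equal shares of 1/16 among Waclaw, Ludmila.
Waclaw is living and takes 1/16.
Ludmila is living and takes 1/16.
Stanislawa is living and takes 1/8.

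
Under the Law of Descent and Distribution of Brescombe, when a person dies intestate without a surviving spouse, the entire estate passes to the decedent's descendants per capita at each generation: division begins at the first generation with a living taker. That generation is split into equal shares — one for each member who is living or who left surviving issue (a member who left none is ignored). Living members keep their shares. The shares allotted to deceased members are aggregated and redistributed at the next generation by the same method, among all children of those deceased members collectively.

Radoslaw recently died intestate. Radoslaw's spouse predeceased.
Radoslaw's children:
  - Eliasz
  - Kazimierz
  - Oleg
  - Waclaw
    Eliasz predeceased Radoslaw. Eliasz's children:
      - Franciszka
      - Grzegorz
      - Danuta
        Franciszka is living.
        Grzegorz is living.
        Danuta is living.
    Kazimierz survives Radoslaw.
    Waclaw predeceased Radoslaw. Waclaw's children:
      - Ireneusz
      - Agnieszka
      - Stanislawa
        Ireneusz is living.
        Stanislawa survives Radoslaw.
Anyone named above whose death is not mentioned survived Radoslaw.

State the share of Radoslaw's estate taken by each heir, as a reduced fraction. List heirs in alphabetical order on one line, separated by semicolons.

There is no surviving spouse, so the entire estate passes to Radoslaw's descendants per capita at each generation.
At generation 1 (Eliasz, Kazimierz, Oleg, Waclaw) there are 4 shares of (1)/4 = 1/4 each.
Living: Kazimierz and Oleg — each takes 1/4.
Deceased: Eliasz and Waclaw. Their combined 1/2 is pooled and carried to generation 2.
At generation 2 (Franciszka, Grzegorz, Danuta, Ireneusz, Agnieszka, Stanislawa) there are 6 shares of (1/2)/6 = 1/12 each.
Living: Franciszka, Grzegorz, Danuta, Ireneusz, Agnieszka, and Stanislawa — each takes 1/12.

Agnieszka 1/12; Danuta 1/12; Franciszka 1/12; Grzegorz 1/12; Ireneusz 1/12; Kazimierz 1/4; Oleg 1/4; Stanislawa 1/12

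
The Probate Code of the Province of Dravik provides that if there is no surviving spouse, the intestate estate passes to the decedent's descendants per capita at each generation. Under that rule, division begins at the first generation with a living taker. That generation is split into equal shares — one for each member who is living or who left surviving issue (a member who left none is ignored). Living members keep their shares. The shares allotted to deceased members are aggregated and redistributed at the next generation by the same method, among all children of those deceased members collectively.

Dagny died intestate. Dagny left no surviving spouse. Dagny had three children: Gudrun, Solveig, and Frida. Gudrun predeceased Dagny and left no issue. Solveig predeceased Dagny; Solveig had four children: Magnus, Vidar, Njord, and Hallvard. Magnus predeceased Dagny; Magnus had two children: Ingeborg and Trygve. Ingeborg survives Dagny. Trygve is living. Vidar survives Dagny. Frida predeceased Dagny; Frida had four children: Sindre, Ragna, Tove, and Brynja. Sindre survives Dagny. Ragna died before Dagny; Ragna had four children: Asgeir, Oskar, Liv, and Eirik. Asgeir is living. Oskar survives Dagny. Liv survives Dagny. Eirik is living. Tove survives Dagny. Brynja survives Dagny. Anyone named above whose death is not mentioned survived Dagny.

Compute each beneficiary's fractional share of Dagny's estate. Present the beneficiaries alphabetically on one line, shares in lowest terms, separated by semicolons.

There is no surviving spouse, so the entire estate passes to Dagny's descendants per capita at each generation.
No one at generation 1 (Solveig, Frida) is living; moving to the next generation.
At generation 2 (Magnus, Vidar, Njord, Hallvard, Sindre, Ragna, Tove, Brynja) there are 8 shares of (1)/8 = 1/8 each.
Living: Vidar, Njord, Hallvard, Sindre, Tove, and Brynja — each takes 1/8.
Deceased: Magnus and Ragna. Their combined 1/4 is pooled and carried to generation 3.
At generation 3 (Ingeborg, Trygve, Asgeir, Oskar, Liv, Eirik) there are 6 shares of (1/4)/6 = 1/24 each.
Living: Ingeborg, Trygve, Asgeir, Oskar, Liv, and Eirik — each takes 1/24.

Asgeir 1/24; Brynja 1/8; Eirik 1/24; Hallvard 1/8; Ingeborg 1/24; Liv 1/24; Njord 1/8; Oskar 1/24; Sindre 1/8; Tove 1/8; Trygve 1/24; Vidar 1/8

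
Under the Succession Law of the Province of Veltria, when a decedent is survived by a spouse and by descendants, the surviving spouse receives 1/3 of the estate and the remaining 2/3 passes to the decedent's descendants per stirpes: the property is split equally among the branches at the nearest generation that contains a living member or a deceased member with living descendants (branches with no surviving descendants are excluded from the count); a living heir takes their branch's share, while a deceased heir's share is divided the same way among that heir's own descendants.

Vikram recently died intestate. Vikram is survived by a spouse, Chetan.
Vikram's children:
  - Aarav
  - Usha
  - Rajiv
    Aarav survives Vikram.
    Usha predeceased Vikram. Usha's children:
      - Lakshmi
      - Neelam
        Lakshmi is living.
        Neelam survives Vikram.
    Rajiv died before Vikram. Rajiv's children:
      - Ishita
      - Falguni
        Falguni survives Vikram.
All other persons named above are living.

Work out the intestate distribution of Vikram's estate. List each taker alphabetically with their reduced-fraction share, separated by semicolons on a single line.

Aarav 2/9; Chetan 1/3; Falguni 1/9; Ishita 1/9; Lakshmi 1/9; Neelam 1/9

Chetan, as surviving spouse, takes 1/3.
The remaining 2/3 passes to Vikram's descendants per stirpes.
The 2/3 is divided into 3 equal shares of 2/9 among Aarav, Usha, Rajiv.
Aarav is living and takes 2/9.
Usha predeceased; the 2/9 allotted to Usha's branch passes to Usha's issue by representation.
The 2/9 is divided into 2 equal shares of 1/9 among Lakshmi, Neelam.
Lakshmi is living and takes 1/9.
Neelam is living and takes 1/9.
Rajiv predeceased; the 2/9 allotted to Rajiv's branch passes to Rajiv's issue by representation.
The 2/9 is divided into 2 equal shares of 1/9 among Ishita, Falguni.
Ishita is living and takes 1/9.
Falguni is living and takes 1/9.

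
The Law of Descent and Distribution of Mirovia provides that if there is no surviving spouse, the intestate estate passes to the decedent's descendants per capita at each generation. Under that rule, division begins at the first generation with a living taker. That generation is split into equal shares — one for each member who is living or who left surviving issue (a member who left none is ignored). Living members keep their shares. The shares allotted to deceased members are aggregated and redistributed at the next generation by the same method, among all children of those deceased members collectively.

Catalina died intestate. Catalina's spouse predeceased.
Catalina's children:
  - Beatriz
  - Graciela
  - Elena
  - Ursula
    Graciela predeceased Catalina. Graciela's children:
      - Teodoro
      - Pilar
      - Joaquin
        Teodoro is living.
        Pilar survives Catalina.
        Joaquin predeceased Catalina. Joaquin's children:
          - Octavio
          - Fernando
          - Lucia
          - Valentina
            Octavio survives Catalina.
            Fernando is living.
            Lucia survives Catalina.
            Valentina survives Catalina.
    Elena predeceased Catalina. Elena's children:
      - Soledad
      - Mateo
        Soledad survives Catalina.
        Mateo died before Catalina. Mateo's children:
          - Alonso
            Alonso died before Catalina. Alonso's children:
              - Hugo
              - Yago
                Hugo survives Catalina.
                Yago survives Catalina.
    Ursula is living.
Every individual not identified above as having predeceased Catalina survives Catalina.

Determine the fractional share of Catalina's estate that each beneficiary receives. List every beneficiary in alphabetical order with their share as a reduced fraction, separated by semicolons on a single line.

Beatriz 1/4; Fernando 1/25; Hugo 1/50; Lucia 1/25; Octavio 1/25; Pilar 1/10; Soledad 1/10; Teodoro 1/10; Ursula 1/4; Valentina 1/25; Yago 1/50

There is no surviving spouse, so the entire estate passes to Catalina's descendants per capita at each generation.
At generation 1 (Beatriz, Graciela, Elena, Ursula) there are 4 shares of (1)/4 = 1/4 each.
Living: Beatriz and Ursula — each takes 1/4.
Deceased: Graciela and Elena. Their combined 1/2 is pooled and carried to generation 2.
At generation 2 (Teodoro, Pilar, Joaquin, Soledad, Mateo) there are 5 shares of (1/2)/5 = 1/10 each.
Living: Teodoro, Pilar, and Soledad — each takes 1/10.
Deceased: Joaquin and Mateo. Their combined 1/5 is pooled and carried to generation 3.
At generation 3 (Octavio, Fernando, Lucia, Valentina, Alonso) there are 5 shares of (1/5)/5 = 1/25 each.
Living: Octavio, Fernando, Lucia, and Valentina — each takes 1/25.
Deceased: Alonso. That 1/25 share is carried to generation 4.
At generation 4 (Hugo, Yago) there are 2 shares of (1/25)/2 = 1/50 each.
Living: Hugo and Yago — each takes 1/50.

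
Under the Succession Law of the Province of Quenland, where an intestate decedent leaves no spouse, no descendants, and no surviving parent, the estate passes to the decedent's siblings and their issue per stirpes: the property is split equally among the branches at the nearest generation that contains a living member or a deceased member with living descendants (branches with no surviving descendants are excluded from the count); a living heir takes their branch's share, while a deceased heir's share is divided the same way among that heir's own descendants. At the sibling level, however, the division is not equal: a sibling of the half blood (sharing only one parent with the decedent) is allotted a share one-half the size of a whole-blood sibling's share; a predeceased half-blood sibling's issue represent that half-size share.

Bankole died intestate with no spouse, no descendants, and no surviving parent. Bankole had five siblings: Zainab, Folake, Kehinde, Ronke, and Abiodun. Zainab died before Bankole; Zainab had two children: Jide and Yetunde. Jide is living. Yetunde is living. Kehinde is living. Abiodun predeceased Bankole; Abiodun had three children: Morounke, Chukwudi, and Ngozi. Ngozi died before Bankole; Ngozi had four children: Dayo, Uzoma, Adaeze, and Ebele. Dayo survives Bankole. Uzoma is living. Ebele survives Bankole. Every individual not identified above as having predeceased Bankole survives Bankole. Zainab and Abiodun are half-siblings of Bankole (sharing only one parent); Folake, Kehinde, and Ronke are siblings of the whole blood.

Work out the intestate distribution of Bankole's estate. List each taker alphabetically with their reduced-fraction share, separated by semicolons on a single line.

No spouse, descendants, or parent survives, so the estate passes to Bankole's siblings per stirpes.
Half-blood siblings count for one-half the weight of whole-blood siblings at the initial division.
Dividing 1 in proportion to weights (total weight 4): Zainab (weight 1/2) → 1/8; Folake (weight 1) → 1/4; Kehinde (weight 1) → 1/4; Ronke (weight 1) → 1/4; Abiodun (weight 1/2) → 1/8.
Zainab predeceased; the 1/8 allotted to Zainab's branch passes to Zainab's issue by representation.
The 1/8 is divided into 2 equal shares of 1/16 among Jide, Yetunde.
Jide is living and takes 1/16.
Yetunde is living and takes 1/16.
Folake is living and takes 1/4.
Kehinde is living and takes 1/4.
Ronke is living and takes 1/4.
Abiodun predeceased; the 1/8 allotted to Abiodun's branch passes to Abiodun's issue by representation.
The 1/8 is divided into 3 equal shares of 1/24 among Morounke, Chukwudi, Ngozi.
Morounke is living and takes 1/24.
Chukwudi is living and takes 1/24.
Ngozi predeceased; the 1/24 allotted to Ngozi's branch passes to Ngozi's issue by representation.
The 1/24 is divided into 4 equal shares of 1/96 among Dayo, Uzoma, Adaeze, Ebele.
Dayo is living and takes 1/96.
Uzoma is living and takes 1/96.
Adaeze is living and takes 1/96.
Ebele is living and takes 1/96.

Adaeze 1/96; Chukwudi 1/24; Dayo 1/96; Ebele 1/96; Folake 1/4; Jide 1/16; Kehinde 1/4; Morounke 1/24; Ronke 1/4; Uzoma 1/96; Yetunde 1/16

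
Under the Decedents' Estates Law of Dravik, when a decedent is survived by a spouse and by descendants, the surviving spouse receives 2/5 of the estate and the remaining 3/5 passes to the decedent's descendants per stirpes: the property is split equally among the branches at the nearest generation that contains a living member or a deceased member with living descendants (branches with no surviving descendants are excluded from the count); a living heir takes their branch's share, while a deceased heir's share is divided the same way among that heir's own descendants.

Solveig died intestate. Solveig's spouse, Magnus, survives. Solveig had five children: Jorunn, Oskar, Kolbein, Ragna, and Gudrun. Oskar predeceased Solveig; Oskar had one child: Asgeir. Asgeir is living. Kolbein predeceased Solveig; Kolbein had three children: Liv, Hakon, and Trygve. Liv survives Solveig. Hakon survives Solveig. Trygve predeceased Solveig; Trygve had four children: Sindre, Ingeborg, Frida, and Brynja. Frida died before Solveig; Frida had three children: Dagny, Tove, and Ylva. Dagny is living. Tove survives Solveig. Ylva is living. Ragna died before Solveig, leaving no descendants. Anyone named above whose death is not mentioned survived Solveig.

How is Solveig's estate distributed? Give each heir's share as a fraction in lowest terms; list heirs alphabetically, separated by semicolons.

Asgeir 3/20; Brynja 1/80; Dagny 1/240; Gudrun 3/20; Hakon 1/20; Ingeborg 1/80; Jorunn 3/20; Liv 1/20; Magnus 2/5; Sindre 1/80; Tove 1/240; Ylva 1/240

Magnus, as surviving spouse, takes 2/5.
The remaining 3/5 passes to Solveig's descendants per stirpes.
Ragna left no surviving issue, so that branch lapses and is disregarded.
The 3/5 is divided into 4 equal shares of 3/20 among Jorunn, Oskar, Kolbein, Gudrun.
Jorunn is living and takes 3/20.
Oskar predeceased; the 3/20 allotted to Oskar's branch passes to Oskar's issue by representation.
Asgeir is the sole taker at this level and receives the full 3/20.
Kolbein predeceased; the 3/20 allotted to Kolbein's branch passes to Kolbein's issue by representation.
The 3/20 is divided into 3 equal shares of 1/20 among Liv, Hakon, Trygve.
Liv is living and takes 1/20.
Hakon is living and takes 1/20.
Trygve predeceased; the 1/20 allotted to Trygve's branch passes to Trygve's issue by representation.
The 1/20 is divided into 4 equal shares of 1/80 among Sindre, Ingeborg, Frida, Brynja.
Sindre is living and takes 1/80.
Ingeborg is living and takes 1/80.
Frida predeceased; the 1/80 allotted to Frida's branch passes to Frida's issue by representation.
The 1/80 is divided into 3 equal shares of 1/240 among Dagny, Tove, Ylva.
Dagny is living and takes 1/240.
Tove is living and takes 1/240.
Ylva is living and takes 1/240.
Brynja is living and takes 1/80.
Gudrun is living and takes 3/20.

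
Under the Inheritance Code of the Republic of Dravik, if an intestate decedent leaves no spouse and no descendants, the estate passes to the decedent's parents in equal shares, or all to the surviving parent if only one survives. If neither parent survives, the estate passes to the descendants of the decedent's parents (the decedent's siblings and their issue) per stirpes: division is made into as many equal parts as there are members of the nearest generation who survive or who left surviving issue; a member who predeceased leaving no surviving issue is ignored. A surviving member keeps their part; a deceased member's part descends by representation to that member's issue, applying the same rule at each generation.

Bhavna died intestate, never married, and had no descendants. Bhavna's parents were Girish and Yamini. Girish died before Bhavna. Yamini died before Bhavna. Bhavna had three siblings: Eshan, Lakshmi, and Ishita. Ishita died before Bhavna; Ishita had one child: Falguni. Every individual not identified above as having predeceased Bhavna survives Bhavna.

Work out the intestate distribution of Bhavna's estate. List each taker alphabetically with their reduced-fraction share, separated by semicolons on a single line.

Neither parent survives and there are no descendants, so the estate passes to Bhavna's siblings and their issue per stirpes.
The estate is divided into 3 equal shares of 1/3 among Eshan, Lakshmi, Ishita.
Eshan is living and takes 1/3.
Lakshmi is living and takes 1/3.
Ishita predeceased; the 1/3 allotted to Ishita's branch passes to Ishita's issue by representation.
Falguni is the sole taker at this level and receives the full 1/3.

Eshan 1/3; Falguni 1/3; Lakshmi 1/3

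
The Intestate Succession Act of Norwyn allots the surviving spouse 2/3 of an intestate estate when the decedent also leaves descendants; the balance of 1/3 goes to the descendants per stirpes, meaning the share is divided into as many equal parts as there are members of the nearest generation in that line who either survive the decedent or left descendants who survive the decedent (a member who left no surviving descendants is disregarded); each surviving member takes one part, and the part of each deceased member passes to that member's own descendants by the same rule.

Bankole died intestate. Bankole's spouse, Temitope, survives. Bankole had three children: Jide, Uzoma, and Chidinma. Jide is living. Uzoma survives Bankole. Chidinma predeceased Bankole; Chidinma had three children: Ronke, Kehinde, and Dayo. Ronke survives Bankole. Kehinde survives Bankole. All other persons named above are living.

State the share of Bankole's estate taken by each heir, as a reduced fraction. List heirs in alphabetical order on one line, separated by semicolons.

Temitope, as surviving spouse, takes 2/3.
The remaining 1/3 passes to Bankole's descendants per stirpes.
The 1/3 is divided into 3 equal shares of 1/9 among Jide, Uzoma, Chidinma.
Jide is living and takes 1/9.
Uzoma is living and takes 1/9.
Chidinma predeceased; the 1/9 allotted to Chidinma's branch passes to Chidinma's issue by representation.
The 1/9 is divided into 3 equal shares of 1/27 among Ronke, Kehinde, Dayo.
Ronke is living and takes 1/27.
Kehinde is living and takes 1/27.
Dayo is living and takes 1/27.

Dayo 1/27; Jide 1/9; Kehinde 1/27; Ronke 1/27; Temitope 2/3; Uzoma 1/9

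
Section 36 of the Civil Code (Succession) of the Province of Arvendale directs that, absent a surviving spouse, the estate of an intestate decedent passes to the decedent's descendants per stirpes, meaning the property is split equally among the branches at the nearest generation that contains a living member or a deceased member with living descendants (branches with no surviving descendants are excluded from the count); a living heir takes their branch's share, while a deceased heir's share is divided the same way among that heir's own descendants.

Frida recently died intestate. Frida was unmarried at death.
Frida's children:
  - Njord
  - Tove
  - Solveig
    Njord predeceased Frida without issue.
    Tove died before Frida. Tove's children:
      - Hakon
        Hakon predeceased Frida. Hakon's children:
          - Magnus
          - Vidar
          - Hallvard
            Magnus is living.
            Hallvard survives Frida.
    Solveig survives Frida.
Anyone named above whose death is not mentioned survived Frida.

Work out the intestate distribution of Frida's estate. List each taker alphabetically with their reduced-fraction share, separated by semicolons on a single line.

There is no surviving spouse, so the entire estate passes to Frida's descendants per stirpes.
Njord left no surviving issue, so that branch lapses and is disregarded.
The estate is divided into 2 equal shares of 1/2 among Tove, Solveig.
Tove predeceased; the 1/2 allotted to Tove's branch passes to Tove's issue by representation.
Hakon's line is the sole branch at this level, so the full 1/2 passes to Hakon's issue by representation.
The 1/2 is divided into 3 equal shares of 1/6 among Magnus, Vidar, Hallvard.
Magnus is living and takes 1/6.
Vidar is living and takes 1/6.
Hallvard is living and takes 1/6.
Solveig is living and takes 1/2.

Hallvard 1/6; Magnus 1/6; Solveig 1/2; Vidar 1/6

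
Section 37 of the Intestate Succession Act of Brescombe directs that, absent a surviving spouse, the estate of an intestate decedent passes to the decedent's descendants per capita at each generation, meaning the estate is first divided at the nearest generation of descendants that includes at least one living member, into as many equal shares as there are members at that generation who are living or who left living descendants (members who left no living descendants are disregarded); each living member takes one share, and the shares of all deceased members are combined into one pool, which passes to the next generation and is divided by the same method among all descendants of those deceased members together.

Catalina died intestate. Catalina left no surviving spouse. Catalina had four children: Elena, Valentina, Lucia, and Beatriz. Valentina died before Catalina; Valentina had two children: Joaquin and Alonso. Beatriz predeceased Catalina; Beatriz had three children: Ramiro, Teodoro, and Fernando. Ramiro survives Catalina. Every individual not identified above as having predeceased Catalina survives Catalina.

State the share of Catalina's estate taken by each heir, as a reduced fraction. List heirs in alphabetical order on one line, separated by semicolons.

Alonso 1/10; Elena 1/4; Fernando 1/10; Joaquin 1/10; Lucia 1/4; Ramiro 1/10; Teodoro 1/10

There is no surviving spouse, so the entire estate passes to Catalina's descendants per capita at each generation.
At generation 1 (Elena, Valentina, Lucia, Beatriz) there are 4 shares of (1)/4 = 1/4 each.
Living: Elena and Lucia — each takes 1/4.
Deceased: Valentina and Beatriz. Their combined 1/2 is pooled and carried to generation 2.
At generation 2 (Joaquin, Alonso, Ramiro, Teodoro, Fernando) there are 5 shares of (1/2)/5 = 1/10 each.
Living: Joaquin, Alonso, Ramiro, Teodoro, and Fernando — each takes 1/10.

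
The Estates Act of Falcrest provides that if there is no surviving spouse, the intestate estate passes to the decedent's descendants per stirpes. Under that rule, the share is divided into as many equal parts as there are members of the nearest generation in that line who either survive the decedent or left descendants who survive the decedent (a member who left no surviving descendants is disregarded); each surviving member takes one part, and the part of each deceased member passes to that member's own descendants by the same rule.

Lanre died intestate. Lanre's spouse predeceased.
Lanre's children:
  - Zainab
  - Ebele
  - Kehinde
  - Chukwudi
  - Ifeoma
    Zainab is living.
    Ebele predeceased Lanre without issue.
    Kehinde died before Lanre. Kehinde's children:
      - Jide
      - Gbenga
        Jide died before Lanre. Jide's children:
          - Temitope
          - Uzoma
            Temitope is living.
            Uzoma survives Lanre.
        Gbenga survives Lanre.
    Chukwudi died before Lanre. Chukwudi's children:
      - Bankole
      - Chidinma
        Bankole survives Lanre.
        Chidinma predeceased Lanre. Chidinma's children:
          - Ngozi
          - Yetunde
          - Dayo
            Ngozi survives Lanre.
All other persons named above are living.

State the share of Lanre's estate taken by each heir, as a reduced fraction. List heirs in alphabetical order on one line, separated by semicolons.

Bankole 1/8; Dayo 1/24; Gbenga 1/8; Ifeoma 1/4; Ngozi 1/24; Temitope 1/16; Uzoma 1/16; Yetunde 1/24; Zainab 1/4

There is no surviving spouse, so the entire estate passes to Lanre's descendants per stirpes.
Ebele left no surviving issue, so that branch lapses and is disregarded.
The estate is divided into 4 equal shares of 1/4 among Zainab, Kehinde, Chukwudi, Ifeoma.
Zainab is living and takes 1/4.
Kehinde predeceased; the 1/4 allotted to Kehinde's branch passes to Kehinde's issue by representation.
The 1/4 is divided into 2 equal shares of 1/8 among Jide, Gbenga.
Jide predeceased; the 1/8 allotted to Jide's branch passes to Jide's issue by representation.
The 1/8 is divided into 2 equal shares of 1/16 among Temitope, Uzoma.
Temitope is living and takes 1/16.
Uzoma is living and takes 1/16.
Gbenga is living and takes 1/8.
Chukwudi predeceased; the 1/4 allotted to Chukwudi's branch passes to Chukwudi's issue by representation.
The 1/4 is divided into 2 equal shares of 1/8 among Bankole, Chidinma.
Bankole is living and takes 1/8.
Chidinma predeceased; the 1/8 allotted to Chidinma's branch passes to Chidinma's issue by representation.
The 1/8 is divided into 3 equal shares of 1/24 among Ngozi, Yetunde, Dayo.
Ngozi is living and takes 1/24.
Yetunde is living and takes 1/24.
Dayo is living and takes 1/24.
Ifeoma is living and takes 1/4.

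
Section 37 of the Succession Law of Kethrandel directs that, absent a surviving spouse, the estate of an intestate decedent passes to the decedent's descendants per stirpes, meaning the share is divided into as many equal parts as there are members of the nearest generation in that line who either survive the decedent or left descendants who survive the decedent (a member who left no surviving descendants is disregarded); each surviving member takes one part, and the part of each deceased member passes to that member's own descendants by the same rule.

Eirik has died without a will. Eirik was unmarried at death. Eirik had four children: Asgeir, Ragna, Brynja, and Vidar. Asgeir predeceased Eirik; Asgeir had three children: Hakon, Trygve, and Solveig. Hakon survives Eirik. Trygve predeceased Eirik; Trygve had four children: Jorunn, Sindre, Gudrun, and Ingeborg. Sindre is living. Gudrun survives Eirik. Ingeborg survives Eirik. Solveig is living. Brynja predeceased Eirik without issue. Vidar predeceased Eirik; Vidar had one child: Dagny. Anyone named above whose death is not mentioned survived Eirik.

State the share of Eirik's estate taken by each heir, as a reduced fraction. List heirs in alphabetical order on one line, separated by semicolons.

Dagny 1/3; Gudrun 1/36; Hakon 1/9; Ingeborg 1/36; Jorunn 1/36; Ragna 1/3; Sindre 1/36; Solveig 1/9

There is no surviving spouse, so the entire estate passes to Eirik's descendants per stirpes.
Brynja left no surviving issue, so that branch lapses and is disregarded.
The estate is divided into 3 equal shares of 1/3 among Asgeir, Ragna, Vidar.
Asgeir predeceased; the 1/3 allotted to Asgeir's branch passes to Asgeir's issue by representation.
The 1/3 is divided into 3 equal shares of 1/9 among Hakon, Trygve, Solveig.
Hakon is living and takes 1/9.
Trygve predeceased; the 1/9 allotted to Trygve's branch passes to Trygve's issue by representation.
The 1/9 is divided into 4 equal shares of 1/36 among Jorunn, Sindre, Gudrun, Ingeborg.
Jorunn is living and takes 1/36.
Sindre is living and takes 1/36.
Gudrun is living and takes 1/36.
Ingeborg is living and takes 1/36.
Solveig is living and takes 1/9.
Ragna is living and takes 1/3.
Vidar predeceased; the 1/3 allotted to Vidar's branch passes to Vidar's issue by representation.
Dagny is the sole taker at this level and receives the full 1/3.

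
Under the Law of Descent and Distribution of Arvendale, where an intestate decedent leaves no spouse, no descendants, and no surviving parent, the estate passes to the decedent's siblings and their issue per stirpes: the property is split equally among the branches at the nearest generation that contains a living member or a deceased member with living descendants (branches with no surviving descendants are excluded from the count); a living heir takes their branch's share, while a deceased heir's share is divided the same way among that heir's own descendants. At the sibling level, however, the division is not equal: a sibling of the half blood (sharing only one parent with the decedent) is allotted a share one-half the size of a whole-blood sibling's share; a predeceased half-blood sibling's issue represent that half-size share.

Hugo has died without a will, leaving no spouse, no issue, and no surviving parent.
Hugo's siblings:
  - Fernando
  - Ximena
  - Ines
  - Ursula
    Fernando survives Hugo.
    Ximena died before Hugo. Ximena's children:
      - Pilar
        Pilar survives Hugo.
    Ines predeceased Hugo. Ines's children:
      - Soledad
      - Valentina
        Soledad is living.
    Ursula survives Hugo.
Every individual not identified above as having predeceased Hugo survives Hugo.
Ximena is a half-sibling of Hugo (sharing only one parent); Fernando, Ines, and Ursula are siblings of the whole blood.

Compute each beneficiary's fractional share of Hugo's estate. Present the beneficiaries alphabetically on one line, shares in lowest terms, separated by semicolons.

No spouse, descendants, or parent survives, so the estate passes to Hugo's siblings per stirpes.
Half-blood siblings count for one-half the weight of whole-blood siblings at the initial division.
Dividing 1 in proportion to weights (total weight 7/2): Fernando (weight 1) → 2/7; Ximena (weight 1/2) → 1/7; Ines (weight 1) → 2/7; Ursula (weight 1) → 2/7.
Fernando is living and takes 2/7.
Ximena predeceased; the 1/7 allotted to Ximena's branch passes to Ximena's issue by representation.
Pilar is the sole taker at this level and receives the full 1/7.
Ines predeceased; the 2/7 allotted to Ines's branch passes to Ines's issue by representation.
The 2/7 is divided into 2 equal shares of 1/7 among Soledad, Valentina.
Soledad is living and takes 1/7.
Valentina is living and takes 1/7.
Ursula is living and takes 2/7.

Fernando 2/7; Pilar 1/7; Soledad 1/7; Ursula 2/7; Valentina 1/7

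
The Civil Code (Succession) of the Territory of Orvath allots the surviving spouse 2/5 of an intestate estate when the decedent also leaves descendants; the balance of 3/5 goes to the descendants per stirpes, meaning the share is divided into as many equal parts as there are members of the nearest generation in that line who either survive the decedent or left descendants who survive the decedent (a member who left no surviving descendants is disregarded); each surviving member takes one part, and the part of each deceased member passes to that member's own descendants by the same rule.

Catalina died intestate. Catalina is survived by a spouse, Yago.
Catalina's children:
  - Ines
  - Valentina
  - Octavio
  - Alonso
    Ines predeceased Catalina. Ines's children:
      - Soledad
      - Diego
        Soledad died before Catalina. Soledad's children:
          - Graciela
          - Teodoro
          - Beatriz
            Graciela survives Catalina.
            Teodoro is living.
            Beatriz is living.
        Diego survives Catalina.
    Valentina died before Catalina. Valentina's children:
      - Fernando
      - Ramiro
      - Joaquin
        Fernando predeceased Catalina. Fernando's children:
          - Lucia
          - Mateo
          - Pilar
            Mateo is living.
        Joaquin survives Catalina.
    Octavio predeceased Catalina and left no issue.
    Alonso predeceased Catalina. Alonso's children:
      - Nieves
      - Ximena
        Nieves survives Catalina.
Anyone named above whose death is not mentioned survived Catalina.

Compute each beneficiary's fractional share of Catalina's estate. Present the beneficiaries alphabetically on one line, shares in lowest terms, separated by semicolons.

Yago, as surviving spouse, takes 2/5.
The remaining 3/5 passes to Catalina's descendants per stirpes.
Octavio left no surviving issue, so that branch lapses and is disregarded.
The 3/5 is divided into 3 equal shares of 1/5 among Ines, Valentina, Alonso.
Ines predeceased; the 1/5 allotted to Ines's branch passes to Ines's issue by representation.
The 1/5 is divided into 2 equal shares of 1/10 among Soledad, Diego.
Soledad predeceased; the 1/10 allotted to Soledad's branch passes to Soledad's issue by representation.
The 1/10 is divided into 3 equal shares of 1/30 among Graciela, Teodoro, Beatriz.
Graciela is living and takes 1/30.
Teodoro is living and takes 1/30.
Beatriz is living and takes 1/30.
Diego is living and takes 1/10.
Valentina predeceased; the 1/5 allotted to Valentina's branch passes to Valentina's issue by representation.
The 1/5 is divided into 3 equal shares of 1/15 among Fernando, Ramiro, Joaquin.
Fernando predeceased; the 1/15 allotted to Fernando's branch passes to Fernando's issue by representation.
The 1/15 is divided into 3 equal shares of 1/45 among Lucia, Mateo, Pilar.
Lucia is living and takes 1/45.
Mateo is living and takes 1/45.
Pilar is living and takes 1/45.
Ramiro is living and takes 1/15.
Joaquin is living and takes 1/15.
Alonso predeceased; the 1/5 allotted to Alonso's branch passes to Alonso's issue by representation.
The 1/5 is divided into 2 equal shares of 1/10 among Nieves, Ximena.
Nieves is living and takes 1/10.
Ximena is living and takes 1/10.

Beatriz 1/30; Diego 1/10; Graciela 1/30; Joaquin 1/15; Lucia 1/45; Mateo 1/45; Nieves 1/10; Pilar 1/45; Ramiro 1/15; Teodoro 1/30; Ximena 1/10; Yago 2/5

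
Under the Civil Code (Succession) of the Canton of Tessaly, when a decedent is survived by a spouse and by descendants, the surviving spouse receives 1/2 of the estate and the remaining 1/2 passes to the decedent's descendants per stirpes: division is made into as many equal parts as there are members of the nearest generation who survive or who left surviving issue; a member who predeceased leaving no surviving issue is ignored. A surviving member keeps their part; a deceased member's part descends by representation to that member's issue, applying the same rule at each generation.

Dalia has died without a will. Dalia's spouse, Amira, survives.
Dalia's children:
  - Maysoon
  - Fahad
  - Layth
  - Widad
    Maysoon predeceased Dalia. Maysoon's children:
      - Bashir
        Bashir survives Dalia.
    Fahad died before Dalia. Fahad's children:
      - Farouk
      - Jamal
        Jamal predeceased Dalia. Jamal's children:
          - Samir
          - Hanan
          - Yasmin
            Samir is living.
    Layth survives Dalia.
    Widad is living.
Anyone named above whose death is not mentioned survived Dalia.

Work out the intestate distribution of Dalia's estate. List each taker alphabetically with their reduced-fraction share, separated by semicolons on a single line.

Amira, as surviving spouse, takes 1/2.
The remaining 1/2 passes to Dalia's descendants per stirpes.
The 1/2 is divided into 4 equal shares of 1/8 among Maysoon, Fahad, Layth, Widad.
Maysoon predeceased; the 1/8 allotted to Maysoon's branch passes to Maysoon's issue by representation.
Bashir is the sole taker at this level and receives the full 1/8.
Fahad predeceased; the 1/8 allotted to Fahad's branch passes to Fahad's issue by representation.
The 1/8 is divided into 2 equal shares of 1/16 among Farouk, Jamal.
Farouk is living and takes 1/16.
Jamal predeceased; the 1/16 allotted to Jamal's branch passes to Jamal's issue by representation.
The 1/16 is divided into 3 equal shares of 1/48 among Samir, Hanan, Yasmin.
Samir is living and takes 1/48.
Hanan is living and takes 1/48.
Yasmin is living and takes 1/48.
Layth is living and takes 1/8.
Widad is living and takes 1/8.

Amira 1/2; Bashir 1/8; Farouk 1/16; Hanan 1/48; Layth 1/8; Samir 1/48; Widad 1/8; Yasmin 1/48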